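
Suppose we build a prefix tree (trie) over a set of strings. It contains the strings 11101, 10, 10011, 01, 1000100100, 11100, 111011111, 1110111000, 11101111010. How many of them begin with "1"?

Traverse to the node for "1", then collect every word in that subtree.
Words under "1": 10, 1000100100, 10011, 11100, 11101, 1110111000, 11101111010, 111011111
Count: 8

8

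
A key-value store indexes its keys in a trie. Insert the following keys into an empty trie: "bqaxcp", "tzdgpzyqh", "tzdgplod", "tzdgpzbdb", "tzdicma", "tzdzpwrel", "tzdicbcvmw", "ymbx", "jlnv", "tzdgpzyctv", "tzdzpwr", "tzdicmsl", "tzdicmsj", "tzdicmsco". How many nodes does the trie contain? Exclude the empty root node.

52

For each word, the new-node count is its length minus the longest prefix already in the trie:
  "bqaxcp" → 6 new (b, q, a, x, c, p)
  "tzdgpzyqh" → 9 new (t, z, d, g, p, z, y, q, h)
  "tzdgplod" → prefix "tzdgp" already present; 3 new (l, o, d)
  "tzdgpzbdb" → prefix "tzdgpz" already present; 3 new (b, d, b)
  "tzdicma" → prefix "tzd" already present; 4 new (i, c, m, a)
  "tzdzpwrel" → prefix "tzd" already present; 6 new (z, p, w, r, e, l)
  "tzdicbcvmw" → prefix "tzdic" already present; 5 new (b, c, v, m, w)
  "ymbx" → 4 new (y, m, b, x)
  "jlnv" → 4 new (j, l, n, v)
  "tzdgpzyctv" → prefix "tzdgpzy" already present; 3 new (c, t, v)
  "tzdzpwr" → prefix "tzdzpwr" already present; 0 new (none)
  "tzdicmsl" → prefix "tzdicm" already present; 2 new (s, l)
  "tzdicmsj" → prefix "tzdicms" already present; 1 new (j)
  "tzdicmsco" → prefix "tzdicms" already present; 2 new (c, o)
Total nodes = 6 + 9 + 3 + 3 + 4 + 6 + 5 + 4 + 4 + 3 + 0 + 2 + 1 + 2 = 52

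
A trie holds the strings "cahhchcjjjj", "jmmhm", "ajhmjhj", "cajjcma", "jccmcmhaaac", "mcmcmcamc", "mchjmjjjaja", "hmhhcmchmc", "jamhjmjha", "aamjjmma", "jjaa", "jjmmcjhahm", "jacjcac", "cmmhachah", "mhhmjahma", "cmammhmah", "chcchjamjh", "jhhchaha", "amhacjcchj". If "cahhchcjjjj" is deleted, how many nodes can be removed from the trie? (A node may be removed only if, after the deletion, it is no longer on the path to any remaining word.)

9

After clearing the end-marker at "cahhchcjjjj", prune upward until reaching a node still needed by another word.
The suffix "hhchcjjjj" (9 nodes) is used only by "cahhchcjjjj"; the node for "ca" still has the child "j", so pruning stops there.
Nodes removed: 9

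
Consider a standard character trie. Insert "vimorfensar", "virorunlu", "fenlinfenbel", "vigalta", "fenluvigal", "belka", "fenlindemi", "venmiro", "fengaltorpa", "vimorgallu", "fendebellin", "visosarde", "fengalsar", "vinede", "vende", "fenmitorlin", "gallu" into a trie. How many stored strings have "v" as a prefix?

Traverse to the node for "v", then collect every word in that subtree.
Words under "v": vende, venmiro, vigalta, vimorfensar, vimorgallu, vinede, virorunlu, visosarde
Count: 8

8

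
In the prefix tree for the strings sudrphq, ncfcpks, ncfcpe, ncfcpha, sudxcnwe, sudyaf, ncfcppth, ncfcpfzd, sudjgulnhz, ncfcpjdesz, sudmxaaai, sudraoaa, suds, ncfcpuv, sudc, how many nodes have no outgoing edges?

A leaf is a node with no children — equivalently, the end of a word that is not a proper prefix of any other stored word.
Those words: "ncfcpe", "ncfcpfzd", "ncfcpha", "ncfcpjdesz", "ncfcpks", "ncfcppth", "ncfcpuv", "sudc", "sudjgulnhz", "sudmxaaai", "sudraoaa", "sudrphq", "suds", "sudxcnwe", "sudyaf"
Leaf count: 15

15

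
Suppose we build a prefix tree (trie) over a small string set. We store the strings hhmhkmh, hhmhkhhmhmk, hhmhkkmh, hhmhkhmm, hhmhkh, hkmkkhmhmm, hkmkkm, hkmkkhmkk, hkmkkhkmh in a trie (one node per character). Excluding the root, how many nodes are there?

33

Count nodes per top-level branch (shared prefixes stored once):
  'h'-branch (hhmhkh, hhmhkhhmhmk, hhmhkhmm, hhmhkkmh, hhmhkmh, hkmkkhkmh, hkmkkhmhmm, hkmkkhmkk, hkmkkm): 33 nodes
Sum: 33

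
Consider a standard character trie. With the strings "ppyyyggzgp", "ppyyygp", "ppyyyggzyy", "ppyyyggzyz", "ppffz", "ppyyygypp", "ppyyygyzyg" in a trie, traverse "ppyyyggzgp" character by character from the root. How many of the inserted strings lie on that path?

1

Traverse "ppyyyggzgp" character by character; count nodes along the way that are marked as word ends.
Prefixes of the query that are stored words: "ppyyyggzgp"
Count: 1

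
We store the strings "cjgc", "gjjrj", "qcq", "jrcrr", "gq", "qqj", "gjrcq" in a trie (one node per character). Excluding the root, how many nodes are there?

23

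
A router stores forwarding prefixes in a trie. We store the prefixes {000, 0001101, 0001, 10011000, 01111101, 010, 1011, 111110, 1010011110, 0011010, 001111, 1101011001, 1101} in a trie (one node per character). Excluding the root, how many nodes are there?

52

Insert word by word; a character creates a node only if that edge doesn't already exist:
  "000" → 3 new (0, 0, 0)
  "0001101" → prefix "000" already present; 4 new (1, 1, 0, 1)
  "0001" → prefix "0001" already present; 0 new (none)
  "10011000" → 8 new (1, 0, 0, 1, 1, 0, 0, 0)
  "01111101" → prefix "0" already present; 7 new (1, 1, 1, 1, 1, 0, 1)
  "010" → prefix "01" already present; 1 new (0)
  "1011" → prefix "10" already present; 2 new (1, 1)
  "111110" → prefix "1" already present; 5 new (1, 1, 1, 1, 0)
  "1010011110" → prefix "101" already present; 7 new (0, 0, 1, 1, 1, 1, 0)
  "0011010" → prefix "00" already present; 5 new (1, 1, 0, 1, 0)
  "001111" → prefix "0011" already present; 2 new (1, 1)
  "1101011001" → prefix "11" already present; 8 new (0, 1, 0, 1, 1, 0, 0, 1)
  "1101" → prefix "1101" already present; 0 new (none)
Total nodes = 3 + 4 + 0 + 8 + 7 + 1 + 2 + 5 + 7 + 5 + 2 + 8 + 0 = 52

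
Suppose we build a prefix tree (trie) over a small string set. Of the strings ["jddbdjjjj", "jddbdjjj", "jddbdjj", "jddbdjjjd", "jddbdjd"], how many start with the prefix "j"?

Walk to "j"; the words in its subtree are exactly those with that prefix.
Matches: "jddbdjd", "jddbdjj", "jddbdjjj", "jddbdjjjd", "jddbdjjjj"
Count: 5

5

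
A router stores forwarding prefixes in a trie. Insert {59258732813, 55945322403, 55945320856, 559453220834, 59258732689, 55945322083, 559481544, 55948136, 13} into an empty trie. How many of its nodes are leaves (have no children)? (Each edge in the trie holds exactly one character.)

8

A leaf is a node with no children — equivalently, the end of a word that is not a proper prefix of any other stored word.
Those words: "13", "55945320856", "559453220834", "55945322403", "55948136", "559481544", "59258732689", "59258732813"
Leaf count: 8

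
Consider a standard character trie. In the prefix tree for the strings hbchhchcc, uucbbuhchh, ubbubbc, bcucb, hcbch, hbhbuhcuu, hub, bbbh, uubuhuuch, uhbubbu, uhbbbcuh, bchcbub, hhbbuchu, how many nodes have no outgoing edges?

Leaves are exactly the stored words that no other stored word extends.
Those words: "bbbh", "bchcbub", "bcucb", "hbchhchcc", "hbhbuhcuu", "hcbch", "hhbbuchu", "hub", "ubbubbc", "uhbbbcuh", "uhbubbu", "uubuhuuch", "uucbbuhchh"
Leaf count: 13

13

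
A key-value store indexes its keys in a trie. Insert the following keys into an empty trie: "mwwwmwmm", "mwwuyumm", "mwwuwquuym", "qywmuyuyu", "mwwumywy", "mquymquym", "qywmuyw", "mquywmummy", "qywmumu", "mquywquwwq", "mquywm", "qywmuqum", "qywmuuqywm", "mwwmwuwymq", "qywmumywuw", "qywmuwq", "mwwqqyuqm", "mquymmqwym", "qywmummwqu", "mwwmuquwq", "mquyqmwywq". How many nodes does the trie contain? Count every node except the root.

Insert word by word; a character creates a node only if that edge doesn't already exist:
  "mwwwmwmm" → 8 new (m, w, w, w, m, w, m, m)
  "mwwuyumm" → prefix "mww" already present; 5 new (u, y, u, m, m)
  "mwwuwquuym" → prefix "mwwu" already present; 6 new (w, q, u, u, y, m)
  "qywmuyuyu" → 9 new (q, y, w, m, u, y, u, y, u)
  "mwwumywy" → prefix "mwwu" already present; 4 new (m, y, w, y)
  "mquymquym" → prefix "m" already present; 8 new (q, u, y, m, q, u, y, m)
  "qywmuyw" → prefix "qywmuy" already present; 1 new (w)
  "mquywmummy" → prefix "mquy" already present; 6 new (w, m, u, m, m, y)
  "qywmumu" → prefix "qywmu" already present; 2 new (m, u)
  "mquywquwwq" → prefix "mquyw" already present; 5 new (q, u, w, w, q)
  "mquywm" → prefix "mquywm" already present; 0 new (none)
  "qywmuqum" → prefix "qywmu" already present; 3 new (q, u, m)
  "qywmuuqywm" → prefix "qywmu" already present; 5 new (u, q, y, w, m)
  "mwwmwuwymq" → prefix "mww" already present; 7 new (m, w, u, w, y, m, q)
  "qywmumywuw" → prefix "qywmum" already present; 4 new (y, w, u, w)
  "qywmuwq" → prefix "qywmu" already present; 2 new (w, q)
  "mwwqqyuqm" → prefix "mww" already present; 6 new (q, q, y, u, q, m)
  "mquymmqwym" → prefix "mquym" already present; 5 new (m, q, w, y, m)
  "qywmummwqu" → prefix "qywmum" already present; 4 new (m, w, q, u)
  "mwwmuquwq" → prefix "mwwm" already present; 5 new (u, q, u, w, q)
  "mquyqmwywq" → prefix "mquy" already present; 6 new (q, m, w, y, w, q)
Total nodes = 8 + 5 + 6 + 9 + 4 + 8 + 1 + 6 + 2 + 5 + 0 + 3 + 5 + 7 + 4 + 2 + 6 + 5 + 4 + 5 + 6 = 101

101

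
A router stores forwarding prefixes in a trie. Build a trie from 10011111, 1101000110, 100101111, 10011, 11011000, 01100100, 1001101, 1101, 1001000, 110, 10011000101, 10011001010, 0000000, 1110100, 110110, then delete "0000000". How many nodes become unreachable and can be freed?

6

After clearing the end-marker at "0000000", prune upward until reaching a node still needed by another word.
The suffix "000000" (6 nodes) is used only by "0000000"; the node for "0" still has the child "1", so pruning stops there.
Nodes removed: 6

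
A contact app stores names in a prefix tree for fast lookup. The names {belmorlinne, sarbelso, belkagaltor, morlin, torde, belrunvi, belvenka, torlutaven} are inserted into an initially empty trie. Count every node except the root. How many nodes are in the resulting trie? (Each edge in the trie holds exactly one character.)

55

Trace insertions, counting only characters that open a new branch:
  "belmorlinne" → 11 new (b, e, l, m, o, r, l, i, n, n, e)
  "sarbelso" → 8 new (s, a, r, b, e, l, s, o)
  "belkagaltor" → prefix "bel" already present; 8 new (k, a, g, a, l, t, o, r)
  "morlin" → 6 new (m, o, r, l, i, n)
  "torde" → 5 new (t, o, r, d, e)
  "belrunvi" → prefix "bel" already present; 5 new (r, u, n, v, i)
  "belvenka" → prefix "bel" already present; 5 new (v, e, n, k, a)
  "torlutaven" → prefix "tor" already present; 7 new (l, u, t, a, v, e, n)
Total nodes = 11 + 8 + 8 + 6 + 5 + 5 + 5 + 7 = 55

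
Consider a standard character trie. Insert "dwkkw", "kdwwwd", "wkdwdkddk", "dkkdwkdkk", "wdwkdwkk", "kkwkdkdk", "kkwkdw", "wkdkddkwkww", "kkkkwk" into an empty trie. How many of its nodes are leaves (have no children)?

A leaf is a node with no children — equivalently, the end of a word that is not a proper prefix of any other stored word.
Those words: "dkkdwkdkk", "dwkkw", "kdwwwd", "kkkkwk", "kkwkdkdk", "kkwkdw", "wdwkdwkk", "wkdkddkwkww", "wkdwdkddk"
Leaf count: 9

9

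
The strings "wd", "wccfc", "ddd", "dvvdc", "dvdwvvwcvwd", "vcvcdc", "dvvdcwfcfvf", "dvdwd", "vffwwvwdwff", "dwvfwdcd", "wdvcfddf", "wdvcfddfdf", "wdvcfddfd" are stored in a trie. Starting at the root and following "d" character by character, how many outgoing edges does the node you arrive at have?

3

Walk "d" from the root, arriving at one node.
Distinct next characters after "d": d, v, w.
That node has 3 child edges.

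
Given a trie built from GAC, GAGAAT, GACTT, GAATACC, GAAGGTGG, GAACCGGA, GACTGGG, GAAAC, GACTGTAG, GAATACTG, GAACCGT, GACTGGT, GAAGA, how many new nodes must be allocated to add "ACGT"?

Nothing in the trie begins with "A"; the whole of "ACGT" is new.
4 − 0 = 4 new nodes.

4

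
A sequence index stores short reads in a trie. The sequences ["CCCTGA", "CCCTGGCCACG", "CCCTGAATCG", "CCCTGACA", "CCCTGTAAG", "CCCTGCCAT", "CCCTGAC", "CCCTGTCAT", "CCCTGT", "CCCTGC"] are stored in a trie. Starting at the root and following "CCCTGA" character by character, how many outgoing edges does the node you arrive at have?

Follow the path "CCCTGA" to its node, then look at its outgoing edges.
Characters that immediately follow "CCCTGA" among the stored strings: {A, C}.
That node has 2 child edges.

2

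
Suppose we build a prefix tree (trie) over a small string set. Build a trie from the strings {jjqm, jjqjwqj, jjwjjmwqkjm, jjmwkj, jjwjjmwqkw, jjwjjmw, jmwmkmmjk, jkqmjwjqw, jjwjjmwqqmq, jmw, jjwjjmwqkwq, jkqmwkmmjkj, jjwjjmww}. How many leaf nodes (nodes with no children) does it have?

10

A leaf is a node with no children — equivalently, the end of a word that is not a proper prefix of any other stored word.
Those words: "jjmwkj", "jjqjwqj", "jjqm", "jjwjjmwqkjm", "jjwjjmwqkwq", "jjwjjmwqqmq", "jjwjjmww", "jkqmjwjqw", "jkqmwkmmjkj", "jmwmkmmjk"
Leaf count: 10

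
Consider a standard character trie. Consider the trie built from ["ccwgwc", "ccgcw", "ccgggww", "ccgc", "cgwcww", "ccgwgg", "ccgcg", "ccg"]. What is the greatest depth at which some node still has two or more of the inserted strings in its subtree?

4

Look for the deepest trie node that still has at least two words in its subtree.
"ccgc" and "ccgcg" agree on "ccgc" (4 characters) before diverging; nothing deeper is shared.
Longest shared-prefix length: 4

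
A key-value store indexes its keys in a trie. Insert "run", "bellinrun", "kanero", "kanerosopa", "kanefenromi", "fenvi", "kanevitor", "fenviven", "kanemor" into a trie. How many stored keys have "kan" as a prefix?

Walk to "kan"; the words in its subtree are exactly those with that prefix.
Words under "kan": kanefenromi, kanemor, kanero, kanerosopa, kanevitor
Count: 5

5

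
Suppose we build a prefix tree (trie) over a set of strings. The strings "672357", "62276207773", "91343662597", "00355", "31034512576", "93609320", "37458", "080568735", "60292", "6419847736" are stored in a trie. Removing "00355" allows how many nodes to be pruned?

4

A node on "00355"'s path can go only if nothing else ends at it or branches off below it.
The suffix "0355" (4 nodes) is used only by "00355"; the node for "0" still has the child "8", so pruning stops there.
Nodes removed: 4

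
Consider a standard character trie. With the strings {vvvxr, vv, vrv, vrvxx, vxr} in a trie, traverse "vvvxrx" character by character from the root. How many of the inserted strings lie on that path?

Traverse "vvvxrx" character by character; count nodes along the way that are marked as word ends.
Prefixes of the query that are stored words: "vv", "vvvxr"
Count: 2

2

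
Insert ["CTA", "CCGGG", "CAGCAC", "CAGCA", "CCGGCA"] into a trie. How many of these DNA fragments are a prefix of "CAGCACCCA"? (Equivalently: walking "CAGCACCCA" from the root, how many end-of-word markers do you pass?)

Traverse "CAGCACCCA" character by character; count nodes along the way that are marked as word ends.
Prefixes of the query that are stored words: "CAGCA", "CAGCAC"
Count: 2

2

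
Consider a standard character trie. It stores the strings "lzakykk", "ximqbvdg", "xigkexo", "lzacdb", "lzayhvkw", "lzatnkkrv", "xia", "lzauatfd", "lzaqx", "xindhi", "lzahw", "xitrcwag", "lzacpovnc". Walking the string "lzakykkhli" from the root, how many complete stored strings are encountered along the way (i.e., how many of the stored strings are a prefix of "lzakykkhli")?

1

Traverse "lzakykkhli" character by character; count nodes along the way that are marked as word ends.
Prefixes of the query that are stored words: "lzakykk"
Count: 1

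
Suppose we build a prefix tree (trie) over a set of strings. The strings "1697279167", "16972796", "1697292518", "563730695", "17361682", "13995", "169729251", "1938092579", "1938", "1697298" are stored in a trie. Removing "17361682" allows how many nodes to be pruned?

After clearing the end-marker at "17361682", prune upward until reaching a node still needed by another word.
The suffix "7361682" (7 nodes) is used only by "17361682"; the node for "1" still has the child "6", so pruning stops there.
Nodes removed: 7

7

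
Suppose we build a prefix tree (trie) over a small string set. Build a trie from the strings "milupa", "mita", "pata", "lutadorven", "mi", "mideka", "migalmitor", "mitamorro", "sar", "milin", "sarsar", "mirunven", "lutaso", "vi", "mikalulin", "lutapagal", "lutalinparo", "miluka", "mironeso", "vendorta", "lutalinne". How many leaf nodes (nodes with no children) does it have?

A leaf is a node with no children — equivalently, the end of a word that is not a proper prefix of any other stored word.
Those words: "lutadorven", "lutalinne", "lutalinparo", "lutapagal", "lutaso", "mideka", "migalmitor", "mikalulin", "milin", "miluka", "milupa", "mironeso", "mirunven", "mitamorro", "pata", "sarsar", "vendorta", "vi"
Leaf count: 18

18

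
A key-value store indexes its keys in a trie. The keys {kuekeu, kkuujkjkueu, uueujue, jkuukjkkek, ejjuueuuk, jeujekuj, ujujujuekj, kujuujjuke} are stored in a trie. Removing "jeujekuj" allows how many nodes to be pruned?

7

Walk "jeujekuj" from the leaf back toward the root, removing each node that no remaining word uses.
The suffix "eujekuj" (7 nodes) is used only by "jeujekuj"; the node for "j" still has the child "k", so pruning stops there.
Nodes removed: 7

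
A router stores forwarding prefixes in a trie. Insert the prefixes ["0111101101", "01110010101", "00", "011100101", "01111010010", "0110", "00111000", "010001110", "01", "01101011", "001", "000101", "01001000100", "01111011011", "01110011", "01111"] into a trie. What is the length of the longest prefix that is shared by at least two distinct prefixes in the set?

10

Equivalently: take the maximum, over all pairs, of their longest common prefix length.
e.g. "0111101101" and "01111011011" share the prefix "0111101101" of length 10; no pair shares a longer one.
Longest shared-prefix length: 10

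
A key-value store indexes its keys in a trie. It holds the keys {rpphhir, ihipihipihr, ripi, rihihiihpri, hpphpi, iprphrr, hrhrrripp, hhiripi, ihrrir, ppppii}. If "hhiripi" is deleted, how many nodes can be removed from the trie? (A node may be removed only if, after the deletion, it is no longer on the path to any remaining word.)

Walk "hhiripi" from the leaf back toward the root, removing each node that no remaining word uses.
The suffix "hiripi" (6 nodes) is used only by "hhiripi"; the node for "h" still has the child "p", so pruning stops there.
Nodes removed: 6

6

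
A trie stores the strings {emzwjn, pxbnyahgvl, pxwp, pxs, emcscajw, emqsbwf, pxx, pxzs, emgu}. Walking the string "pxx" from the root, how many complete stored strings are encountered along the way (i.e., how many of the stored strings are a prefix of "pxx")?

1

Walk "pxx" from the root; an end-of-word marker is hit whenever a stored word is a prefix of "pxx".
Prefixes of the query that are stored words: "pxx"
Count: 1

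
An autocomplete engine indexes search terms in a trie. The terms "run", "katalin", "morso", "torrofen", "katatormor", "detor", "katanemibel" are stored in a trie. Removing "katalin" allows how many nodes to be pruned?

3

A node on "katalin"'s path can go only if nothing else ends at it or branches off below it.
The suffix "lin" (3 nodes) is used only by "katalin"; the node for "kata" still has the child "t", so pruning stops there.
Nodes removed: 3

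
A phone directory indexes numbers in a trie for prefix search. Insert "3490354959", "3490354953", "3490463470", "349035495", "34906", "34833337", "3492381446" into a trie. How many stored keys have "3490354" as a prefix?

3

Filter for entries beginning with "3490354":
Words under "3490354": 349035495, 3490354953, 3490354959
Count: 3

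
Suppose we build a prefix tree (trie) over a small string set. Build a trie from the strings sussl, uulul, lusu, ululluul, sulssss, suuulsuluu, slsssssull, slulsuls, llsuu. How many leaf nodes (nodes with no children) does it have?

9

A leaf is a node with no children — equivalently, the end of a word that is not a proper prefix of any other stored word.
Those words: "llsuu", "lusu", "slsssssull", "slulsuls", "sulssss", "sussl", "suuulsuluu", "ululluul", "uulul"
Leaf count: 9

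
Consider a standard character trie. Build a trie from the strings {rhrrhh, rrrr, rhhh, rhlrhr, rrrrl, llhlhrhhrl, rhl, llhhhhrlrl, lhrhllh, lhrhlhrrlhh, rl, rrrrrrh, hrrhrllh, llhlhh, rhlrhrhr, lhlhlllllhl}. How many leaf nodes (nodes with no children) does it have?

A leaf is a node with no children — equivalently, the end of a word that is not a proper prefix of any other stored word.
Those words: "hrrhrllh", "lhlhlllllhl", "lhrhlhrrlhh", "lhrhllh", "llhhhhrlrl", "llhlhh", "llhlhrhhrl", "rhhh", "rhlrhrhr", "rhrrhh", "rl", "rrrrl", "rrrrrrh"
Leaf count: 13

13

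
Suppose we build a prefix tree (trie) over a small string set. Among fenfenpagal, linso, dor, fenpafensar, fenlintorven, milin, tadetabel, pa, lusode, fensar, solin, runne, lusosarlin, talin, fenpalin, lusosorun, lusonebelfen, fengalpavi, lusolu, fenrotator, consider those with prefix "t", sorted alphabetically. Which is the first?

tadetabel

DFS of the "t" subtree visits, in order: "tadetabel", "talin"
Position 1: tadetabel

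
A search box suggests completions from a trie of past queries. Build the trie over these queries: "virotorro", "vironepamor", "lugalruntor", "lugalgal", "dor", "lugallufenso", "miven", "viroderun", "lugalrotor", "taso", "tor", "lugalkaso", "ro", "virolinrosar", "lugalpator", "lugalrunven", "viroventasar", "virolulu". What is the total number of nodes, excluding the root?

Insert word by word; a character creates a node only if that edge doesn't already exist:
  "virotorro" → 9 new (v, i, r, o, t, o, r, r, o)
  "vironepamor" → prefix "viro" already present; 7 new (n, e, p, a, m, o, r)
  "lugalruntor" → 11 new (l, u, g, a, l, r, u, n, t, o, r)
  "lugalgal" → prefix "lugal" already present; 3 new (g, a, l)
  "dor" → 3 new (d, o, r)
  "lugallufenso" → prefix "lugal" already present; 7 new (l, u, f, e, n, s, o)
  "miven" → 5 new (m, i, v, e, n)
  "viroderun" → prefix "viro" already present; 5 new (d, e, r, u, n)
  "lugalrotor" → prefix "lugalr" already present; 4 new (o, t, o, r)
  "taso" → 4 new (t, a, s, o)
  "tor" → prefix "t" already present; 2 new (o, r)
  "lugalkaso" → prefix "lugal" already present; 4 new (k, a, s, o)
  "ro" → 2 new (r, o)
  "virolinrosar" → prefix "viro" already present; 8 new (l, i, n, r, o, s, a, r)
  "lugalpator" → prefix "lugal" already present; 5 new (p, a, t, o, r)
  "lugalrunven" → prefix "lugalrun" already present; 3 new (v, e, n)
  "viroventasar" → prefix "viro" already present; 8 new (v, e, n, t, a, s, a, r)
  "virolulu" → prefix "virol" already present; 3 new (u, l, u)
Total nodes = 9 + 7 + 11 + 3 + 3 + 7 + 5 + 5 + 4 + 4 + 2 + 4 + 2 + 8 + 5 + 3 + 8 + 3 = 93

93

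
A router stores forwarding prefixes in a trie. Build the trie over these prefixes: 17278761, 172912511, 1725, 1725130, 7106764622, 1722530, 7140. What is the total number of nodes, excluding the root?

34

Count nodes per top-level branch (shared prefixes stored once):
  '1'-branch (1722530, 1725, 1725130, 17278761, 172912511): 22 nodes
  '7'-branch (7106764622, 7140): 12 nodes
Sum: 34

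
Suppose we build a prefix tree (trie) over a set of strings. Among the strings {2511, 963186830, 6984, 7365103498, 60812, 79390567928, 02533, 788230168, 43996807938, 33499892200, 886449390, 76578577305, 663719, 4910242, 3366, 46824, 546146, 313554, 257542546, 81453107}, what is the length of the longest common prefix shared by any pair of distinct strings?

Equivalently: take the maximum, over all pairs, of their longest common prefix length.
"2511" and "257542546" agree on "25" (2 characters) before diverging; nothing deeper is shared.
Longest shared-prefix length: 2

2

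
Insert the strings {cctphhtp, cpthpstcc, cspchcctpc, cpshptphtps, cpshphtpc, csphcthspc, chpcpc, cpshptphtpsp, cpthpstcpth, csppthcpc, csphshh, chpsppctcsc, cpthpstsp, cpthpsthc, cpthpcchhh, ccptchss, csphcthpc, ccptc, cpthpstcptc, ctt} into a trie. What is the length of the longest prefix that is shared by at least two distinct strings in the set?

11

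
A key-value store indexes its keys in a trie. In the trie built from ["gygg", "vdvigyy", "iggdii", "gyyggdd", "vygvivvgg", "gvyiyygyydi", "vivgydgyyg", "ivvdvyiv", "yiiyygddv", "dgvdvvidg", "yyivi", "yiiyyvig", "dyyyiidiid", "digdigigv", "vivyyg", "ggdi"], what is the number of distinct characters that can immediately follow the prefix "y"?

2

Walk "y" from the root, arriving at one node.
Distinct next characters after "y": i, y.
That node has 2 child edges.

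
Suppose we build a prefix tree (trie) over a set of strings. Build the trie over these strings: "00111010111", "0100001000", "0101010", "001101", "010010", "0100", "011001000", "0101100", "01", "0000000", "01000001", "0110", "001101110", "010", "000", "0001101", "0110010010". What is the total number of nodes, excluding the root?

Trace insertions, counting only characters that open a new branch:
  "00111010111" → 11 new (0, 0, 1, 1, 1, 0, 1, 0, 1, 1, 1)
  "0100001000" → prefix "0" already present; 9 new (1, 0, 0, 0, 0, 1, 0, 0, 0)
  "0101010" → prefix "010" already present; 4 new (1, 0, 1, 0)
  "001101" → prefix "0011" already present; 2 new (0, 1)
  "010010" → prefix "0100" already present; 2 new (1, 0)
  "0100" → prefix "0100" already present; 0 new (none)
  "011001000" → prefix "01" already present; 7 new (1, 0, 0, 1, 0, 0, 0)
  "0101100" → prefix "0101" already present; 3 new (1, 0, 0)
  "01" → prefix "01" already present; 0 new (none)
  "0000000" → prefix "00" already present; 5 new (0, 0, 0, 0, 0)
  "01000001" → prefix "010000" already present; 2 new (0, 1)
  "0110" → prefix "0110" already present; 0 new (none)
  "001101110" → prefix "001101" already present; 3 new (1, 1, 0)
  "010" → prefix "010" already present; 0 new (none)
  "000" → prefix "000" already present; 0 new (none)
  "0001101" → prefix "000" already present; 4 new (1, 1, 0, 1)
  "0110010010" → prefix "01100100" already present; 2 new (1, 0)
Total nodes = 11 + 9 + 4 + 2 + 2 + 0 + 7 + 3 + 0 + 5 + 2 + 0 + 3 + 0 + 0 + 4 + 2 = 54

54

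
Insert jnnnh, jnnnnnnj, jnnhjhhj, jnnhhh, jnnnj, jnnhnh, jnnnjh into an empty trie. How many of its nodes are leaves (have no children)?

6

Leaves are exactly the stored words that no other stored word extends.
Those words: "jnnhhh", "jnnhjhhj", "jnnhnh", "jnnnh", "jnnnjh", "jnnnnnnj"
Leaf count: 6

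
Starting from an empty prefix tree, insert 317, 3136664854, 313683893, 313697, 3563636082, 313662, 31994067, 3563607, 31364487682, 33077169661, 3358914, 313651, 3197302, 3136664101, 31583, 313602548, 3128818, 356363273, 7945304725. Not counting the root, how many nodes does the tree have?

93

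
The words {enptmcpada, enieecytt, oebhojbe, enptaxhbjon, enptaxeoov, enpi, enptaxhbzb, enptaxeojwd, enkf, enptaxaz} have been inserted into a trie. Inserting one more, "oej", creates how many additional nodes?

1

"oe" is already a path in the trie; the remaining "j" must be added.
Each of the 1 remaining characters creates one node.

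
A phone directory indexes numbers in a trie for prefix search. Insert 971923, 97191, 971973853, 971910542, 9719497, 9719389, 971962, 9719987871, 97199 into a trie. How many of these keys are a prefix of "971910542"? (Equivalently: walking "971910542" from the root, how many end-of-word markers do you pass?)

2

Walk "971910542" from the root; an end-of-word marker is hit whenever a stored word is a prefix of "971910542".
Prefixes of the query that are stored words: "97191", "971910542"
Count: 2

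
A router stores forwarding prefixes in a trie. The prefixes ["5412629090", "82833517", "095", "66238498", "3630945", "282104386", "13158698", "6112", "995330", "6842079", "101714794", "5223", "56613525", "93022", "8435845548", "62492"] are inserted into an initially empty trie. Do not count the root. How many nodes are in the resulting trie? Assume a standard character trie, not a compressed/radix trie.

Trace insertions, counting only characters that open a new branch:
  "5412629090" → 10 new (5, 4, 1, 2, 6, 2, 9, 0, 9, 0)
  "82833517" → 8 new (8, 2, 8, 3, 3, 5, 1, 7)
  "095" → 3 new (0, 9, 5)
  "66238498" → 8 new (6, 6, 2, 3, 8, 4, 9, 8)
  "3630945" → 7 new (3, 6, 3, 0, 9, 4, 5)
  "282104386" → 9 new (2, 8, 2, 1, 0, 4, 3, 8, 6)
  "13158698" → 8 new (1, 3, 1, 5, 8, 6, 9, 8)
  "6112" → prefix "6" already present; 3 new (1, 1, 2)
  "995330" → 6 new (9, 9, 5, 3, 3, 0)
  "6842079" → prefix "6" already present; 6 new (8, 4, 2, 0, 7, 9)
  "101714794" → prefix "1" already present; 8 new (0, 1, 7, 1, 4, 7, 9, 4)
  "5223" → prefix "5" already present; 3 new (2, 2, 3)
  "56613525" → prefix "5" already present; 7 new (6, 6, 1, 3, 5, 2, 5)
  "93022" → prefix "9" already present; 4 new (3, 0, 2, 2)
  "8435845548" → prefix "8" already present; 9 new (4, 3, 5, 8, 4, 5, 5, 4, 8)
  "62492" → prefix "6" already present; 4 new (2, 4, 9, 2)
Total nodes = 10 + 8 + 3 + 8 + 7 + 9 + 8 + 3 + 6 + 6 + 8 + 3 + 7 + 4 + 9 + 4 = 103

103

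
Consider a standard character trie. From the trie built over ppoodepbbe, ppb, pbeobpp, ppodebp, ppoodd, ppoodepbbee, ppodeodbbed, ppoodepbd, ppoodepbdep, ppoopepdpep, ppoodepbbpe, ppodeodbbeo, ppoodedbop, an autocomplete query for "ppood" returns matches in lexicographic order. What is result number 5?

ppoodepbbpe

Filter for "ppood…" and sort: "ppoodd", "ppoodedbop", "ppoodepbbe", "ppoodepbbee", "ppoodepbbpe", "ppoodepbd", "ppoodepbdep"
The 5th is ppoodepbbpe.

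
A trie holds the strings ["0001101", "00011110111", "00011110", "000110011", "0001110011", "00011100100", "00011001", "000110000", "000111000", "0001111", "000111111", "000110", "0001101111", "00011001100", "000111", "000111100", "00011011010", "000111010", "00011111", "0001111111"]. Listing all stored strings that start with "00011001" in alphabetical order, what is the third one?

00011001100

Words with prefix "00011001", in lexicographic order: "00011001", "000110011", "00011001100"
The 3rd is 00011001100.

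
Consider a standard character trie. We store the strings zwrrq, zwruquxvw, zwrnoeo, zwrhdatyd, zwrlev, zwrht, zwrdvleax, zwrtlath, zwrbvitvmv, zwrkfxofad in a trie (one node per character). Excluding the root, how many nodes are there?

50

Insert word by word; a character creates a node only if that edge doesn't already exist:
  "zwrrq" → 5 new (z, w, r, r, q)
  "zwruquxvw" → prefix "zwr" already present; 6 new (u, q, u, x, v, w)
  "zwrnoeo" → prefix "zwr" already present; 4 new (n, o, e, o)
  "zwrhdatyd" → prefix "zwr" already present; 6 new (h, d, a, t, y, d)
  "zwrlev" → prefix "zwr" already present; 3 new (l, e, v)
  "zwrht" → prefix "zwrh" already present; 1 new (t)
  "zwrdvleax" → prefix "zwr" already present; 6 new (d, v, l, e, a, x)
  "zwrtlath" → prefix "zwr" already present; 5 new (t, l, a, t, h)
  "zwrbvitvmv" → prefix "zwr" already present; 7 new (b, v, i, t, v, m, v)
  "zwrkfxofad" → prefix "zwr" already present; 7 new (k, f, x, o, f, a, d)
Total nodes = 5 + 6 + 4 + 6 + 3 + 1 + 6 + 5 + 7 + 7 = 50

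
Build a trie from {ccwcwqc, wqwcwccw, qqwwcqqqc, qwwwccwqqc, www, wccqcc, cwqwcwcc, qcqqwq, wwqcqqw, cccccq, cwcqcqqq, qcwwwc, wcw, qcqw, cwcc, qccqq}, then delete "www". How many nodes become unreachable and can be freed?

After clearing the end-marker at "www", prune upward until reaching a node still needed by another word.
The suffix "w" (1 node) is used only by "www"; the node for "ww" still has the child "q", so pruning stops there.
Nodes removed: 1

1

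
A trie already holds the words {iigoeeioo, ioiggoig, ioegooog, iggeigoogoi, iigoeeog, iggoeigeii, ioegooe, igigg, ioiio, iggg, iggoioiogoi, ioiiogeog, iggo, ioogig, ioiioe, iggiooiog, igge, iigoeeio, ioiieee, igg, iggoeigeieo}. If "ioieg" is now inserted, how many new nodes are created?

Walking "ioieg" from the root, the first 3 characters ("ioi") follow existing edges; "e" is the first miss.
Each of the 2 remaining characters creates one node.

2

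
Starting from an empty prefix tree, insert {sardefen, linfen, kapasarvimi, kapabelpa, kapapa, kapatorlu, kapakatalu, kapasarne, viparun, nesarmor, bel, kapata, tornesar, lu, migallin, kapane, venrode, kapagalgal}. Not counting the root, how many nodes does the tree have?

95

Count nodes per top-level branch (shared prefixes stored once):
  'b'-branch (bel): 3 nodes
  'k'-branch (kapabelpa, kapagalgal, kapakatalu, kapane, kapapa, kapasarne, kapasarvimi, kapata, kapatorlu): 40 nodes
  'l'-branch (linfen, lu): 7 nodes
  'm'-branch (migallin): 8 nodes
  'n'-branch (nesarmor): 8 nodes
  's'-branch (sardefen): 8 nodes
  't'-branch (tornesar): 8 nodes
  'v'-branch (venrode, viparun): 13 nodes
Sum: 95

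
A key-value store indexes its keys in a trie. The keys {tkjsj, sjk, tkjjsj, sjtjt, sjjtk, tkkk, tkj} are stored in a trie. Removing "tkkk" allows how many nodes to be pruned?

2

Walk "tkkk" from the leaf back toward the root, removing each node that no remaining word uses.
The suffix "kk" (2 nodes) is used only by "tkkk"; the node for "tk" still has the child "j", so pruning stops there.
Nodes removed: 2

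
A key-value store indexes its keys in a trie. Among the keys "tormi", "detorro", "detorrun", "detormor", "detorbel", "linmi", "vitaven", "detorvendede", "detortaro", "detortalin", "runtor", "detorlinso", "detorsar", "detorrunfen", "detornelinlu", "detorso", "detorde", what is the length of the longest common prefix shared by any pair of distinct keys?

8

The deepest shared node is where two words last agree before diverging.
"detorrun" and "detorrunfen" agree on "detorrun" (8 characters) before diverging; nothing deeper is shared.
Longest shared-prefix length: 8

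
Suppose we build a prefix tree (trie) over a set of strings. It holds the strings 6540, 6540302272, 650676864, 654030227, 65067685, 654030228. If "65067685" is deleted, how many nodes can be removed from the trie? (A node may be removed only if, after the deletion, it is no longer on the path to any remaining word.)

1

A node on "65067685"'s path can go only if nothing else ends at it or branches off below it.
The suffix "5" (1 node) is used only by "65067685"; the node for "6506768" still has the child "6", so pruning stops there.
Nodes removed: 1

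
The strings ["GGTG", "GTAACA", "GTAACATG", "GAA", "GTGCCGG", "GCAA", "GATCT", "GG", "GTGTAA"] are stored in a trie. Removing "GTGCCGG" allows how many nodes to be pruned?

After clearing the end-marker at "GTGCCGG", prune upward until reaching a node still needed by another word.
The suffix "CCGG" (4 nodes) is used only by "GTGCCGG"; the node for "GTG" still has the child "T", so pruning stops there.
Nodes removed: 4

4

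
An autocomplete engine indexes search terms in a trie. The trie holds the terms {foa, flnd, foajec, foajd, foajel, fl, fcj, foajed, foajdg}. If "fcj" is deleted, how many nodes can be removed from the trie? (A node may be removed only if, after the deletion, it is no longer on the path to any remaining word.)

2

After clearing the end-marker at "fcj", prune upward until reaching a node still needed by another word.
The suffix "cj" (2 nodes) is used only by "fcj"; the node for "f" still has the child "o", so pruning stops there.
Nodes removed: 2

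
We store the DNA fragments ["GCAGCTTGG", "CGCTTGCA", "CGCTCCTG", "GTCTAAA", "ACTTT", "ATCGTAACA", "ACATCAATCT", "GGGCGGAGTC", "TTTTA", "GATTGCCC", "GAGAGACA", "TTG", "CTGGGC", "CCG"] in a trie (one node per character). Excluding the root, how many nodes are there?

83

Trace insertions, counting only characters that open a new branch:
  "GCAGCTTGG" → 9 new (G, C, A, G, C, T, T, G, G)
  "CGCTTGCA" → 8 new (C, G, C, T, T, G, C, A)
  "CGCTCCTG" → prefix "CGCT" already present; 4 new (C, C, T, G)
  "GTCTAAA" → prefix "G" already present; 6 new (T, C, T, A, A, A)
  "ACTTT" → 5 new (A, C, T, T, T)
  "ATCGTAACA" → prefix "A" already present; 8 new (T, C, G, T, A, A, C, A)
  "ACATCAATCT" → prefix "AC" already present; 8 new (A, T, C, A, A, T, C, T)
  "GGGCGGAGTC" → prefix "G" already present; 9 new (G, G, C, G, G, A, G, T, C)
  "TTTTA" → 5 new (T, T, T, T, A)
  "GATTGCCC" → prefix "G" already present; 7 new (A, T, T, G, C, C, C)
  "GAGAGACA" → prefix "GA" already present; 6 new (G, A, G, A, C, A)
  "TTG" → prefix "TT" already present; 1 new (G)
  "CTGGGC" → prefix "C" already present; 5 new (T, G, G, G, C)
  "CCG" → prefix "C" already present; 2 new (C, G)
Total nodes = 9 + 8 + 4 + 6 + 5 + 8 + 8 + 9 + 5 + 7 + 6 + 1 + 5 + 2 = 83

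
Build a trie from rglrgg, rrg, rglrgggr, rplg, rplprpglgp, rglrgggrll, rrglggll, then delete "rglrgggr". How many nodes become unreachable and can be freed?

0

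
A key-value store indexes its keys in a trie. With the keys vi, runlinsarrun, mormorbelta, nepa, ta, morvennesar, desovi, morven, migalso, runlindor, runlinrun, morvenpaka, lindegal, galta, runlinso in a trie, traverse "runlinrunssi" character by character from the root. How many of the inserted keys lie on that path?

Check each prefix of "runlinrunssi" against the stored set — each match is an end-marker on the path.
Prefixes of the query that are stored words: "runlinrun"
Count: 1

1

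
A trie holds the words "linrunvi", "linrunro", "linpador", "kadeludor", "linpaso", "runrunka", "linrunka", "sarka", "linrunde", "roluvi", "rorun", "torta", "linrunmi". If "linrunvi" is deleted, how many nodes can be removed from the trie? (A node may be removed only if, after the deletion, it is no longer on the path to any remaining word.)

2

Walk "linrunvi" from the leaf back toward the root, removing each node that no remaining word uses.
The suffix "vi" (2 nodes) is used only by "linrunvi"; the node for "linrun" still has the child "r", so pruning stops there.
Nodes removed: 2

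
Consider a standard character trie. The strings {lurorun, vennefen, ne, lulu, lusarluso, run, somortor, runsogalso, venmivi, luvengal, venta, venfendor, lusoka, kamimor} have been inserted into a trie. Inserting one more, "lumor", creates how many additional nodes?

Walking "lumor" from the root, the first 2 characters ("lu") follow existing edges; "m" is the first miss.
Each of the 3 remaining characters creates one node.

3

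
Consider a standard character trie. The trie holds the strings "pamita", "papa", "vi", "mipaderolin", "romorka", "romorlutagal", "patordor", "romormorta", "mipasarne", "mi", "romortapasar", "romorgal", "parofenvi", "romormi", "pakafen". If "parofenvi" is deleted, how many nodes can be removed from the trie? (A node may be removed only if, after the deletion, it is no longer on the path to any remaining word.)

A node on "parofenvi"'s path can go only if nothing else ends at it or branches off below it.
The suffix "rofenvi" (7 nodes) is used only by "parofenvi"; the node for "pa" still has the child "m", so pruning stops there.
Nodes removed: 7

7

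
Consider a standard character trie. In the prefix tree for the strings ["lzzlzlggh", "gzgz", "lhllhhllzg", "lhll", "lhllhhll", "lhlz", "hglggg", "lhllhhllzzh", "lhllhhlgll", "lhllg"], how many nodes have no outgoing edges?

8

A leaf is a node with no children — equivalently, the end of a word that is not a proper prefix of any other stored word.
Those words: "gzgz", "hglggg", "lhllg", "lhllhhlgll", "lhllhhllzg", "lhllhhllzzh", "lhlz", "lzzlzlggh"
Leaf count: 8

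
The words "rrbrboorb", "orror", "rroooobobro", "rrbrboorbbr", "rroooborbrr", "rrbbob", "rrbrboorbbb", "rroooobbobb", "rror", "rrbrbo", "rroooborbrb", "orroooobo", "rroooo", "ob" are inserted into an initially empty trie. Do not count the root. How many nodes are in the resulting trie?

47

Insert word by word; a character creates a node only if that edge doesn't already exist:
  "rrbrboorb" → 9 new (r, r, b, r, b, o, o, r, b)
  "orror" → 5 new (o, r, r, o, r)
  "rroooobobro" → prefix "rr" already present; 9 new (o, o, o, o, b, o, b, r, o)
  "rrbrboorbbr" → prefix "rrbrboorb" already present; 2 new (b, r)
  "rroooborbrr" → prefix "rrooo" already present; 6 new (b, o, r, b, r, r)
  "rrbbob" → prefix "rrb" already present; 3 new (b, o, b)
  "rrbrboorbbb" → prefix "rrbrboorbb" already present; 1 new (b)
  "rroooobbobb" → prefix "rroooob" already present; 4 new (b, o, b, b)
  "rror" → prefix "rro" already present; 1 new (r)
  "rrbrbo" → prefix "rrbrbo" already present; 0 new (none)
  "rroooborbrb" → prefix "rroooborbr" already present; 1 new (b)
  "orroooobo" → prefix "orro" already present; 5 new (o, o, o, b, o)
  "rroooo" → prefix "rroooo" already present; 0 new (none)
  "ob" → prefix "o" already present; 1 new (b)
Total nodes = 9 + 5 + 9 + 2 + 6 + 3 + 1 + 4 + 1 + 0 + 1 + 5 + 0 + 1 = 47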